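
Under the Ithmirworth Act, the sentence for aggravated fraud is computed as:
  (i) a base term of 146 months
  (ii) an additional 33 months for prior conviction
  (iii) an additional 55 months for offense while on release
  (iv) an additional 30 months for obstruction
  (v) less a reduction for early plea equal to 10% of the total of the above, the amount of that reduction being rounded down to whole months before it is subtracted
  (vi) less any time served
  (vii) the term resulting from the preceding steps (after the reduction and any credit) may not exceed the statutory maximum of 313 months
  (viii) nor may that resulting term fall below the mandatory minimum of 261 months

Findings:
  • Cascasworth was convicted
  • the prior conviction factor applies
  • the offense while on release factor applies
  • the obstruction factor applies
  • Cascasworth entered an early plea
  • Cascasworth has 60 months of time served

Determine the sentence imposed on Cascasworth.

261 months

Prior conviction enhancement: +33 months
Offense while on release enhancement: +55 months
Obstruction enhancement: +30 months
Adjusted term: 146 months + 33 months + 55 months + 30 months = 264 months
Early plea reduction: 10% of 264 months = 26 months (rounded down)
After reduction: 264 − 26 = 238 months
Less time served: 238 months − 60 months = 178 months
Cap at 313 months: 178 months is within the cap, no reduction.
Minimum 261 months: 178 months is below the minimum → 261 months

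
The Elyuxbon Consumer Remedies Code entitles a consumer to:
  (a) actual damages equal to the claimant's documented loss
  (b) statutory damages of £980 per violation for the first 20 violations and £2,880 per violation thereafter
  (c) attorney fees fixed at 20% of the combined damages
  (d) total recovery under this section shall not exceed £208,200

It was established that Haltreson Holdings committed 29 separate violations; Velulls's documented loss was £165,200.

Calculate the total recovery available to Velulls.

First 20 violations: 20 × £980 = £19,600
Remaining violations: (29 − 20) × £2,880 = £25,920
Statutory damages: £19,600 + £25,920 = £45,520
Combined damages: £165,200 + £45,520 = £210,720
Attorney fees: 20% of £210,720 = £42,144
Total before cap: £210,720 + £42,144 = £252,864
Cap at £208,200: £252,864 exceeds the cap → £208,200

£208,200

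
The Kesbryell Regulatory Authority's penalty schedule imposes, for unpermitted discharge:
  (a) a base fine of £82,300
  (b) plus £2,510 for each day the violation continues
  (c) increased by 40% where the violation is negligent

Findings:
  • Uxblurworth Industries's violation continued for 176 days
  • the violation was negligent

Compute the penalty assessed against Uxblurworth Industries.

Per-day component: 176 × £2,510 = £441,760
Base plus per-day: £82,300 + £441,760 = £524,060
Enhancement: 40% of £524,060 = £209,624
Enhanced fine: £524,060 + £209,624 = £733,684

£733,684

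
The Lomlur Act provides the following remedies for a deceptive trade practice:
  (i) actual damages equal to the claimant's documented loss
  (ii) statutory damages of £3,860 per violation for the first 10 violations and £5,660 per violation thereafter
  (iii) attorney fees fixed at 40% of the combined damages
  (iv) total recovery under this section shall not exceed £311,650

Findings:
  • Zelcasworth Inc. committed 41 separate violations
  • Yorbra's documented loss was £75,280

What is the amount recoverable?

First 10 violations: 10 × £3,860 = £38,600
Remaining violations: (41 − 10) × £5,660 = £175,460
Statutory damages: £38,600 + £175,460 = £214,060
Combined damages: £75,280 + £214,060 = £289,340
Attorney fees: 40% of £289,340 = £115,736
Total before cap: £289,340 + £115,736 = £405,076
Cap at £311,650: £405,076 exceeds the cap → £311,650

Total recovery: £311,650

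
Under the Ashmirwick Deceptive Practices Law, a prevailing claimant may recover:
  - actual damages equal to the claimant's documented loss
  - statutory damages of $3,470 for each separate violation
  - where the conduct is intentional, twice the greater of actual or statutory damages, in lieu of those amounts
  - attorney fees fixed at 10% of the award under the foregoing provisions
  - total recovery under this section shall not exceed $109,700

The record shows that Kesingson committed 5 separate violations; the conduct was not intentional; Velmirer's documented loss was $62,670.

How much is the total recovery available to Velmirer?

Statutory damages: 5 × $3,470 = $17,350
Conduct not intentional: the in-lieu enhancement does not apply.
Actual plus statutory damages: $62,670 + $17,350 = $80,020
Attorney fees: 10% of $80,020 = $8,002
Total before cap: $80,020 + $8,002 = $88,022
Cap at $109,700: $88,022 is within the cap, no reduction.

$88,022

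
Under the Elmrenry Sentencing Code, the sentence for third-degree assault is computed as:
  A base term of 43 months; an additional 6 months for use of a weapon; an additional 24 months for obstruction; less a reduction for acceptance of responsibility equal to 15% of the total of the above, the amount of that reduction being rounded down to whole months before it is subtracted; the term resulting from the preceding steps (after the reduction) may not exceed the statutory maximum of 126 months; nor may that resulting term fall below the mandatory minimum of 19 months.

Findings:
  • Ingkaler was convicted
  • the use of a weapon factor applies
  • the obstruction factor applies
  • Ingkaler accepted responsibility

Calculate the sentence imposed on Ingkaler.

63 months

Use of a weapon enhancement: +6 months
Obstruction enhancement: +24 months
Adjusted term: 43 months + 6 months + 24 months = 73 months
Acceptance of responsibility reduction: 15% of 73 months = 10 months (rounded down)
After reduction: 73 − 10 = 63 months
Cap at 126 months: 63 months is within the cap, no reduction.
Minimum 19 months: 63 months meets the minimum, no increase.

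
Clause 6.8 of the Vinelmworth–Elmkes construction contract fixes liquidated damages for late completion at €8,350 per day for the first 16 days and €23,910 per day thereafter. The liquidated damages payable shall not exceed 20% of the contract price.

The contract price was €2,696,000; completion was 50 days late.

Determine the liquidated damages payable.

First 16 days: 16 × €8,350 = €133,600
Remaining days: (50 − 16) × €23,910 = €812,940
Accrued per-day damages: €133,600 + €812,940 = €946,540
Cap: 20% of €2,696,000 = €539,200
Cap at €539,200: €946,540 exceeds the cap → €539,200

€539,200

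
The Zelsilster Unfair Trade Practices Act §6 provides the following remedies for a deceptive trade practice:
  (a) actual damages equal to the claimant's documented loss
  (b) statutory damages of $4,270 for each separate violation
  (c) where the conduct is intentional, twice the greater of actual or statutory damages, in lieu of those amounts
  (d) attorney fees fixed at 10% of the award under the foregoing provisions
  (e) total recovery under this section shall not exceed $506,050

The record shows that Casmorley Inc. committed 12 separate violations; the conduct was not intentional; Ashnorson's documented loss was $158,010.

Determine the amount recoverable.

$230,175

Statutory damages: 12 × $4,270 = $51,240
Conduct not intentional: the in-lieu enhancement does not apply.
Actual plus statutory damages: $158,010 + $51,240 = $209,250
Attorney fees: 10% of $209,250 = $20,925
Total before cap: $209,250 + $20,925 = $230,175
Cap at $506,050: $230,175 is within the cap, no reduction.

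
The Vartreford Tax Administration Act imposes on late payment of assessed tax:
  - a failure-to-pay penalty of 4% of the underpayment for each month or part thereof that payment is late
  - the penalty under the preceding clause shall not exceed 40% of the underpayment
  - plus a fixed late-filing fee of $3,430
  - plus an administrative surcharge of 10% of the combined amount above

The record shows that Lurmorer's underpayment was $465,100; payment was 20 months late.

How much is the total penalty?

$208,417

Accrued rate: 4% × 20 = 80%, capped at 40% → 40%
Failure-to-pay penalty: 40% of $465,100 = $186,040
Penalty before surcharge: $186,040 + $3,430 = $189,470
Administrative surcharge: 10% of $189,470 = $18,947
Total penalty: $189,470 + $18,947 = $208,417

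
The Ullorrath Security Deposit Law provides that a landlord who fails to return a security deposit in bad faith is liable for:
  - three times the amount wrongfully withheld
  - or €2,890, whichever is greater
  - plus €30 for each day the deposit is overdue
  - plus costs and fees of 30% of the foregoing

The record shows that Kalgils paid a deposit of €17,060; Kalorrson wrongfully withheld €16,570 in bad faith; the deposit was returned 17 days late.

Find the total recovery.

€65,286

Trebled: 3 × €16,570 = €49,710
Minimum €2,890: €49,710 meets the minimum, no increase.
Late-return penalty: 17 × €30 = €510
Damages plus late penalty: €49,710 + €510 = €50,220
Costs and fees: 30% of €50,220 = €15,066
Total recovery: €50,220 + €15,066 = €65,286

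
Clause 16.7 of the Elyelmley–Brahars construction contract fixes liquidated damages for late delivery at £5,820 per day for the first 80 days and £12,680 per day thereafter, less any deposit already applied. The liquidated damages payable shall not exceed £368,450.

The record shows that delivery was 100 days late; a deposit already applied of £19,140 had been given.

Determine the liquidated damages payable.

£368,450

First 80 days: 80 × £5,820 = £465,600
Remaining days: (100 − 80) × £12,680 = £253,600
Accrued per-day damages: £465,600 + £253,600 = £719,200
Less deposit already applied: £719,200 − £19,140 = £700,060
Cap at £368,450: £700,060 exceeds the cap → £368,450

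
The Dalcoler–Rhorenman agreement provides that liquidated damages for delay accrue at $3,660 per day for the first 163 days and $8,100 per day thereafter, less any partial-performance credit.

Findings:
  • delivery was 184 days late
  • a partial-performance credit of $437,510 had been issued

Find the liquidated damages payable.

First 163 days: 163 × $3,660 = $596,580
Remaining days: (184 − 163) × $8,100 = $170,100
Accrued per-day damages: $596,580 + $170,100 = $766,680
Less partial-performance credit: $766,680 − $437,510 = $329,170

$329,170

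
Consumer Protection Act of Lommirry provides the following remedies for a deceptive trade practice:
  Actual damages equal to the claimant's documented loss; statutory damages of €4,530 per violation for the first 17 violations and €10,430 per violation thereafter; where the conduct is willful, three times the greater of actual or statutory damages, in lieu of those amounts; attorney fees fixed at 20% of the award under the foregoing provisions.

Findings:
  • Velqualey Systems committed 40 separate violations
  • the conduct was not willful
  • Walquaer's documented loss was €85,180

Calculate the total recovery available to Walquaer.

€482,496

First 17 violations: 17 × €4,530 = €77,010
Remaining violations: (40 − 17) × €10,430 = €239,890
Statutory damages: €77,010 + €239,890 = €316,900
Conduct not willful: the in-lieu enhancement does not apply.
Actual plus statutory damages: €85,180 + €316,900 = €402,080
Attorney fees: 20% of €402,080 = €80,416
Total recovery: €402,080 + €80,416 = €482,496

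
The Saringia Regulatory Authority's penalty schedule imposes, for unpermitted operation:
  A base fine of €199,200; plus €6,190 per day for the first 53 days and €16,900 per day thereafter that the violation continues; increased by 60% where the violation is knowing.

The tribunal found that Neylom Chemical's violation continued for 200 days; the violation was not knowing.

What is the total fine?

First 53 days: 53 × €6,190 = €328,070
Remaining days: (200 − 53) × €16,900 = €2,484,300
Per-day component: €328,070 + €2,484,300 = €2,812,370
Base plus per-day: €199,200 + €2,812,370 = €3,011,570
The violation was not knowing: no 60% increase.

€3,011,570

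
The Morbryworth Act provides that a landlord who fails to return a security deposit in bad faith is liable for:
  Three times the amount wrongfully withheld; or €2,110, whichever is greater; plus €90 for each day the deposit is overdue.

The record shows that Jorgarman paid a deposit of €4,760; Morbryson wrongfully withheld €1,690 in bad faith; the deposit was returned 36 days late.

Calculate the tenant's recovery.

€8,310

Trebled: 3 × €1,690 = €5,070
Minimum €2,110: €5,070 meets the minimum, no increase.
Late-return penalty: 36 × €90 = €3,240
Damages plus late penalty: €5,070 + €3,240 = €8,310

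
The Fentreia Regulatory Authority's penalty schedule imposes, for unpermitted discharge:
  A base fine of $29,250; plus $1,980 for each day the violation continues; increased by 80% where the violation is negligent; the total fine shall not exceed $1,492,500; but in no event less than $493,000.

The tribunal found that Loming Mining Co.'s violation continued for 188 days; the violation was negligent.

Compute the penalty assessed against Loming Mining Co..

$722,682

Per-day component: 188 × $1,980 = $372,240
Base plus per-day: $29,250 + $372,240 = $401,490
Enhancement: 80% of $401,490 = $321,192
Enhanced fine: $401,490 + $321,192 = $722,682
Cap at $1,492,500: $722,682 is within the cap, no reduction.
Minimum $493,000: $722,682 meets the minimum, no increase.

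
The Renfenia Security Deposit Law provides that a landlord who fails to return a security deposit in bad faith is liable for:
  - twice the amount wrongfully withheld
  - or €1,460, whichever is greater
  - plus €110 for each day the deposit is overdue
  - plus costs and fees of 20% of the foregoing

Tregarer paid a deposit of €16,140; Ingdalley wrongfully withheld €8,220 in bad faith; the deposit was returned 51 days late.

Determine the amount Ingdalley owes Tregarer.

Doubled: 2 × €8,220 = €16,440
Minimum €1,460: €16,440 meets the minimum, no increase.
Late-return penalty: 51 × €110 = €5,610
Damages plus late penalty: €16,440 + €5,610 = €22,050
Costs and fees: 20% of €22,050 = €4,410
Total recovery: €22,050 + €4,410 = €26,460

€26,460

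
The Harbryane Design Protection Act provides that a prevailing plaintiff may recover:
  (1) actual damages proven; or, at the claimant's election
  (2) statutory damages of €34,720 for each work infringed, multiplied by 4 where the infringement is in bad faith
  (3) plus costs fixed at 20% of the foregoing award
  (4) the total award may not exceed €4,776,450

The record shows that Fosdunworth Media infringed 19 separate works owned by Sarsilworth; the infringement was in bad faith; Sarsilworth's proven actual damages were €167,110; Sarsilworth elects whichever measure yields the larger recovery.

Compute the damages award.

€3,166,464

Statutory damages: 19 × €34,720 = €659,680
Multiplied by 4: 4 × €659,680 = €2,638,720
Greater of actual damages (€167,110) or enhanced statutory damages (€2,638,720): €2,638,720
Costs: 20% of €2,638,720 = €527,744
Award plus costs: €2,638,720 + €527,744 = €3,166,464
Cap at €4,776,450: €3,166,464 is within the cap, no reduction.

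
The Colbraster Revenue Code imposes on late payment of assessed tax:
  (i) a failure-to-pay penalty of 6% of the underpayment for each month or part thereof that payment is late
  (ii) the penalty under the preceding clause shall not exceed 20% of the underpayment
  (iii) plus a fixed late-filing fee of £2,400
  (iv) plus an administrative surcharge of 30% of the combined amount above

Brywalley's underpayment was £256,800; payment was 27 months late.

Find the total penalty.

Accrued rate: 6% × 27 = 162%, capped at 20% → 20%
Failure-to-pay penalty: 20% of £256,800 = £51,360
Penalty before surcharge: £51,360 + £2,400 = £53,760
Administrative surcharge: 30% of £53,760 = £16,128
Total penalty: £53,760 + £16,128 = £69,888

£69,888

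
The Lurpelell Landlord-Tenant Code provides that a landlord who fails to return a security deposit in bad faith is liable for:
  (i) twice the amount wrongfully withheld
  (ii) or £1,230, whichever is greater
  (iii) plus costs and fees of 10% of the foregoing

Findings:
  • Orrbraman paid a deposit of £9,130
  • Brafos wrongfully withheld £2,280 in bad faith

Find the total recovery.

Recovery: £5,016

Doubled: 2 × £2,280 = £4,560
Minimum £1,230: £4,560 meets the minimum, no increase.
Costs and fees: 10% of £4,560 = £456
Total recovery: £4,560 + £456 = £5,016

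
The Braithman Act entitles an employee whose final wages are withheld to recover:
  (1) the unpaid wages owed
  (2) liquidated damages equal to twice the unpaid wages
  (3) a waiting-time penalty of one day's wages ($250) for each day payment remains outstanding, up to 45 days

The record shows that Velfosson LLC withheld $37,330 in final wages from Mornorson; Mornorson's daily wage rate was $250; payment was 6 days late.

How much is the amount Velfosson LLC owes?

Total award: $113,490

Doubled: 2 × $37,330 = $74,660
Penalty days: min(6, 45) = 6
Waiting-time penalty: 6 × $250 = $1,500
Total award: $37,330 + $74,660 + $1,500 = $113,490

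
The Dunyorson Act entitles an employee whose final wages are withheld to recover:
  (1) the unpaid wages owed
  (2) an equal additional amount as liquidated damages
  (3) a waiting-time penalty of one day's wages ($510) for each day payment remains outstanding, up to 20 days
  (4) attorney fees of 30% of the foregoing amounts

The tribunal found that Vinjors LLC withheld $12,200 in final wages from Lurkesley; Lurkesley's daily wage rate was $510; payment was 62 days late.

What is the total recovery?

$44,980

Liquidated damages (equal amount): $12,200
Penalty days: min(62, 20) = 20
Waiting-time penalty: 20 × $510 = $10,200
Subtotal: $12,200 + $12,200 + $10,200 = $34,600
Attorney fees: 30% of $34,600 = $10,380
Total award: $34,600 + $10,380 = $44,980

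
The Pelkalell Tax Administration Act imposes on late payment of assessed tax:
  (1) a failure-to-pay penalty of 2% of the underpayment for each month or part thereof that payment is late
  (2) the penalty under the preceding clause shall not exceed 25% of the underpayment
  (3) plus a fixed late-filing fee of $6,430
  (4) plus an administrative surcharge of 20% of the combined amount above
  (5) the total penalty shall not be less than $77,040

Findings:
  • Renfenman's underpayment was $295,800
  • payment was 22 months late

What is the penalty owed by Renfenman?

$96,456

Accrued rate: 2% × 22 = 44%, capped at 25% → 25%
Failure-to-pay penalty: 25% of $295,800 = $73,950
Penalty before surcharge: $73,950 + $6,430 = $80,380
Administrative surcharge: 20% of $80,380 = $16,076
Total penalty: $80,380 + $16,076 = $96,456
Minimum $77,040: $96,456 meets the minimum, no increase.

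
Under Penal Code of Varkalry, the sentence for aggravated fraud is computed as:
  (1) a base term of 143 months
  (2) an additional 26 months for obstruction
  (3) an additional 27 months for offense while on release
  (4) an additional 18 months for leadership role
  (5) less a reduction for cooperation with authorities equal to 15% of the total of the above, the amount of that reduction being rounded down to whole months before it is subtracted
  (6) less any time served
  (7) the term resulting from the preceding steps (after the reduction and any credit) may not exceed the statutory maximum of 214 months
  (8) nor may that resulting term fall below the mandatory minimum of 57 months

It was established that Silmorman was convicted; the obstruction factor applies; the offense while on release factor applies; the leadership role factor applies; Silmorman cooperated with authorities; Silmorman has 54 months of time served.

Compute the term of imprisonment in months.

Obstruction enhancement: +26 months
Offense while on release enhancement: +27 months
Leadership role enhancement: +18 months
Adjusted term: 143 months + 26 months + 27 months + 18 months = 214 months
Cooperation with authorities reduction: 15% of 214 months = 32 months (rounded down)
After reduction: 214 − 32 = 182 months
Less time served: 182 months − 54 months = 128 months
Cap at 214 months: 128 months is within the cap, no reduction.
Minimum 57 months: 128 months meets the minimum, no increase.

128 months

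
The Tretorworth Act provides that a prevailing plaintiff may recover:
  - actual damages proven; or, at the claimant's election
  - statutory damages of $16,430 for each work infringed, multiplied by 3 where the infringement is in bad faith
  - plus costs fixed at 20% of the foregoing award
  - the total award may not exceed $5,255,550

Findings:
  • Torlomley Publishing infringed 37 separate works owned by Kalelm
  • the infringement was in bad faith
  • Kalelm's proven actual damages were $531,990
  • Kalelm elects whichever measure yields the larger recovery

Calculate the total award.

Statutory damages: 37 × $16,430 = $607,910
Trebled: 3 × $607,910 = $1,823,730
Greater of actual damages ($531,990) or enhanced statutory damages ($1,823,730): $1,823,730
Costs: 20% of $1,823,730 = $364,746
Award plus costs: $1,823,730 + $364,746 = $2,188,476
Cap at $5,255,550: $2,188,476 is within the cap, no reduction.

$2,188,476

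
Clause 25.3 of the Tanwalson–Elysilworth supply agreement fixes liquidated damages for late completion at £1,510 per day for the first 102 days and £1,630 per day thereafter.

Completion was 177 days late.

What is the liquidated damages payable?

First 102 days: 102 × £1,510 = £154,020
Remaining days: (177 − 102) × £1,630 = £122,250
Accrued per-day damages: £154,020 + £122,250 = £276,270

£276,270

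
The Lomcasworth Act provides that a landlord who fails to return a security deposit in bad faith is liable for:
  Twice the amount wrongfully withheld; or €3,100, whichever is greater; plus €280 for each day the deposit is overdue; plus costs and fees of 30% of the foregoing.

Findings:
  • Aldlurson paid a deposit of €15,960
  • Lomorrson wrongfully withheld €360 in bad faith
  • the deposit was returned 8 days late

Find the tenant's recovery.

€6,942

Doubled: 2 × €360 = €720
Minimum €3,100: €720 is below the minimum → €3,100
Late-return penalty: 8 × €280 = €2,240
Damages plus late penalty: €3,100 + €2,240 = €5,340
Costs and fees: 30% of €5,340 = €1,602
Total recovery: €5,340 + €1,602 = €6,942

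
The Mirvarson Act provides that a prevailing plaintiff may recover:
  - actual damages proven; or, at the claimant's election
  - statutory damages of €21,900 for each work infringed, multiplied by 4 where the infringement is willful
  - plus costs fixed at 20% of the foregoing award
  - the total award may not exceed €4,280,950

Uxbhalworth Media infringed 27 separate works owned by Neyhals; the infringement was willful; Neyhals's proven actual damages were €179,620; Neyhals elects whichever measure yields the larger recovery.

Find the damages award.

Statutory damages: 27 × €21,900 = €591,300
Multiplied by 4: 4 × €591,300 = €2,365,200
Greater of actual damages (€179,620) or enhanced statutory damages (€2,365,200): €2,365,200
Costs: 20% of €2,365,200 = €473,040
Award plus costs: €2,365,200 + €473,040 = €2,838,240
Cap at €4,280,950: €2,838,240 is within the cap, no reduction.

€2,838,240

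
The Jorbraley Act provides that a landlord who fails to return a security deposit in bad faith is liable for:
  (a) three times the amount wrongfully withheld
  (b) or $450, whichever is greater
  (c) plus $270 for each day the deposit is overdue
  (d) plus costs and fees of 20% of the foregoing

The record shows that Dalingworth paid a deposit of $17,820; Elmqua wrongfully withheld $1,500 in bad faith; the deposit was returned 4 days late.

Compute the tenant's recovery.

Recovery: $6,696

Trebled: 3 × $1,500 = $4,500
Minimum $450: $4,500 meets the minimum, no increase.
Late-return penalty: 4 × $270 = $1,080
Damages plus late penalty: $4,500 + $1,080 = $5,580
Costs and fees: 20% of $5,580 = $1,116
Total recovery: $5,580 + $1,116 = $6,696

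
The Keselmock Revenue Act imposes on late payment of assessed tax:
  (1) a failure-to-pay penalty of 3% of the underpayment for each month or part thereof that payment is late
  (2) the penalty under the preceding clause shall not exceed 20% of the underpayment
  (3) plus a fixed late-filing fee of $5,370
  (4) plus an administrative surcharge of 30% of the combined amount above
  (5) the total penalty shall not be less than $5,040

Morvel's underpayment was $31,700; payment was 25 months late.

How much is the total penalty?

$15,223

Accrued rate: 3% × 25 = 75%, capped at 20% → 20%
Failure-to-pay penalty: 20% of $31,700 = $6,340
Penalty before surcharge: $6,340 + $5,370 = $11,710
Administrative surcharge: 30% of $11,710 = $3,513
Total penalty: $11,710 + $3,513 = $15,223
Minimum $5,040: $15,223 meets the minimum, no increase.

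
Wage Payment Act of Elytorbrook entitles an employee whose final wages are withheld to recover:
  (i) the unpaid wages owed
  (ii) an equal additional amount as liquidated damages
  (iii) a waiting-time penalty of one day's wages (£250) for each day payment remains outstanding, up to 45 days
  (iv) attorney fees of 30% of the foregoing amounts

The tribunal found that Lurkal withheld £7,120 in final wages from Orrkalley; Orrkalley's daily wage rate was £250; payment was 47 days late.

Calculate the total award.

Total award: £33,137

Liquidated damages (equal amount): £7,120
Penalty days: min(47, 45) = 45
Waiting-time penalty: 45 × £250 = £11,250
Subtotal: £7,120 + £7,120 + £11,250 = £25,490
Attorney fees: 30% of £25,490 = £7,647
Total award: £25,490 + £7,647 = £33,137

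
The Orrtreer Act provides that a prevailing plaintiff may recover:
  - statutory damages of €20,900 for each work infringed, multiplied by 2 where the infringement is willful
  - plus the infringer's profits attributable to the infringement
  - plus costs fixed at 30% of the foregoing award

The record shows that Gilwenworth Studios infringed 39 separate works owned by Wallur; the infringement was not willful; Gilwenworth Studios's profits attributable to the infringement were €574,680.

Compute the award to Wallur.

€1,806,714

Statutory damages: 39 × €20,900 = €815,100
Infringement not willful: no ×2 enhancement.
Combined award: €815,100 + €574,680 = €1,389,780
Costs: 30% of €1,389,780 = €416,934
Award plus costs: €1,389,780 + €416,934 = €1,806,714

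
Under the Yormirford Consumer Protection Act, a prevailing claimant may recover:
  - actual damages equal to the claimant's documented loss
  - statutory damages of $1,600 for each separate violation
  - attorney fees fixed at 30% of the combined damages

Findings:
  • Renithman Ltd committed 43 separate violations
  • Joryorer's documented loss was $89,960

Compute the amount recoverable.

Statutory damages: 43 × $1,600 = $68,800
Combined damages: $89,960 + $68,800 = $158,760
Attorney fees: 30% of $158,760 = $47,628
Total recovery: $158,760 + $47,628 = $206,388

$206,388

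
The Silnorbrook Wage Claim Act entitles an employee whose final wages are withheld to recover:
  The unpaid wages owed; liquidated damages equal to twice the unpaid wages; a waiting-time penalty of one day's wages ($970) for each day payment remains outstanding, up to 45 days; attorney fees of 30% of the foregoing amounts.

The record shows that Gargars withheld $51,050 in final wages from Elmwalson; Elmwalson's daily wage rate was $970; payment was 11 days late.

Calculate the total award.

$212,966

Doubled: 2 × $51,050 = $102,100
Penalty days: min(11, 45) = 11
Waiting-time penalty: 11 × $970 = $10,670
Subtotal: $51,050 + $102,100 + $10,670 = $163,820
Attorney fees: 30% of $163,820 = $49,146
Total award: $163,820 + $49,146 = $212,966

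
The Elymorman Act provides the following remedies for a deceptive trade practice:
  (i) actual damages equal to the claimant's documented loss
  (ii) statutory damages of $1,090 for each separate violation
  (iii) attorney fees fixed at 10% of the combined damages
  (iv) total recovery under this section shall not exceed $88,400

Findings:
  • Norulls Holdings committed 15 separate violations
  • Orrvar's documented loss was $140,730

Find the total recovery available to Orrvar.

Statutory damages: 15 × $1,090 = $16,350
Combined damages: $140,730 + $16,350 = $157,080
Attorney fees: 10% of $157,080 = $15,708
Total before cap: $157,080 + $15,708 = $172,788
Cap at $88,400: $172,788 exceeds the cap → $88,400

$88,400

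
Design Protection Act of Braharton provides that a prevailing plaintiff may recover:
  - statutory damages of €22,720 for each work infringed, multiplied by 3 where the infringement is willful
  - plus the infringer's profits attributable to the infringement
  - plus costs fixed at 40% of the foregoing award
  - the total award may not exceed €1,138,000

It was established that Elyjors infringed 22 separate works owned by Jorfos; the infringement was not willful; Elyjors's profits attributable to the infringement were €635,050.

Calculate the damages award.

€1,138,000

Statutory damages: 22 × €22,720 = €499,840
Infringement not willful: no ×3 enhancement.
Combined award: €499,840 + €635,050 = €1,134,890
Costs: 40% of €1,134,890 = €453,956
Award plus costs: €1,134,890 + €453,956 = €1,588,846
Cap at €1,138,000: €1,588,846 exceeds the cap → €1,138,000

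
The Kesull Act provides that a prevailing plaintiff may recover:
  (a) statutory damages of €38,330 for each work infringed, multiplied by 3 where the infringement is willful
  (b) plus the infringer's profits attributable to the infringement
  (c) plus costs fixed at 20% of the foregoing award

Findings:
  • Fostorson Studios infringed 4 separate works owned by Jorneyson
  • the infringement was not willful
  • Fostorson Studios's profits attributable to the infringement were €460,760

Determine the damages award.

Award: €736,896

Statutory damages: 4 × €38,330 = €153,320
Infringement not willful: no ×3 enhancement.
Combined award: €153,320 + €460,760 = €614,080
Costs: 20% of €614,080 = €122,816
Award plus costs: €614,080 + €122,816 = €736,896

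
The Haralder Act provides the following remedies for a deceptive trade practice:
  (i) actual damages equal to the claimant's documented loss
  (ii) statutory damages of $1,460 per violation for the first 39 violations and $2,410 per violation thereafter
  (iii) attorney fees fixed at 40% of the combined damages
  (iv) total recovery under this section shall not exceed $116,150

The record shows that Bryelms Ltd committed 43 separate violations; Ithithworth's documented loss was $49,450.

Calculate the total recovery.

$116,150

First 39 violations: 39 × $1,460 = $56,940
Remaining violations: (43 − 39) × $2,410 = $9,640
Statutory damages: $56,940 + $9,640 = $66,580
Combined damages: $49,450 + $66,580 = $116,030
Attorney fees: 40% of $116,030 = $46,412
Total before cap: $116,030 + $46,412 = $162,442
Cap at $116,150: $162,442 exceeds the cap → $116,150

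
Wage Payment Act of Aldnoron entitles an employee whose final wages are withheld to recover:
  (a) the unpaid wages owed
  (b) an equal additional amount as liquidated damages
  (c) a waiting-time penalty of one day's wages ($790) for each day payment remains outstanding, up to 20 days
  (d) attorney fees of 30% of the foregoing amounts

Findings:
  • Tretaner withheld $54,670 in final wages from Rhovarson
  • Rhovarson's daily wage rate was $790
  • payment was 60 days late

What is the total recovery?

Liquidated damages (equal amount): $54,670
Penalty days: min(60, 20) = 20
Waiting-time penalty: 20 × $790 = $15,800
Subtotal: $54,670 + $54,670 + $15,800 = $125,140
Attorney fees: 30% of $125,140 = $37,542
Total award: $125,140 + $37,542 = $162,682

$162,682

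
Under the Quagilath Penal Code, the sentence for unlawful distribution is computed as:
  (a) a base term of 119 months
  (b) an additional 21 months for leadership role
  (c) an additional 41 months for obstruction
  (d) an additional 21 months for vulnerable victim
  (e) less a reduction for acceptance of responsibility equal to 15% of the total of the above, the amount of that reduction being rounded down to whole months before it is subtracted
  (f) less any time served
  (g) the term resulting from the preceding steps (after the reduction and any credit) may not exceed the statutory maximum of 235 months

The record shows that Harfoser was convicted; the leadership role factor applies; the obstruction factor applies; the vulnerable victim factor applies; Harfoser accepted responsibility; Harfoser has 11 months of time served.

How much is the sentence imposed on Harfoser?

161 months

Leadership role enhancement: +21 months
Obstruction enhancement: +41 months
Vulnerable victim enhancement: +21 months
Adjusted term: 119 months + 21 months + 41 months + 21 months = 202 months
Acceptance of responsibility reduction: 15% of 202 months = 30 months (rounded down)
After reduction: 202 − 30 = 172 months
Less time served: 172 months − 11 months = 161 months
Cap at 235 months: 161 months is within the cap, no reduction.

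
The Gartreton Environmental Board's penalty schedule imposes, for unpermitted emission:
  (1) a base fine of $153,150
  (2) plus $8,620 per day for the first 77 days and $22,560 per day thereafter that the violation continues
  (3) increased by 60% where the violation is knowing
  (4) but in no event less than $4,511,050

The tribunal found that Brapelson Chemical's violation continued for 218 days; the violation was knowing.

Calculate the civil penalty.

First 77 days: 77 × $8,620 = $663,740
Remaining days: (218 − 77) × $22,560 = $3,180,960
Per-day component: $663,740 + $3,180,960 = $3,844,700
Base plus per-day: $153,150 + $3,844,700 = $3,997,850
Enhancement: 60% of $3,997,850 = $2,398,710
Enhanced fine: $3,997,850 + $2,398,710 = $6,396,560
Minimum $4,511,050: $6,396,560 meets the minimum, no increase.

Civil penalty: $6,396,560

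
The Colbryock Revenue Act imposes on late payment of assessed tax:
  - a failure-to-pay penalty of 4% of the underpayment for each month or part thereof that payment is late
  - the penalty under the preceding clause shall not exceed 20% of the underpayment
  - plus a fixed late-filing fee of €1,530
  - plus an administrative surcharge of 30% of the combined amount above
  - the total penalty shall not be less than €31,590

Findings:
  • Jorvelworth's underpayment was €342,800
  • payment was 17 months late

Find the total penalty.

Accrued rate: 4% × 17 = 68%, capped at 20% → 20%
Failure-to-pay penalty: 20% of €342,800 = €68,560
Penalty before surcharge: €68,560 + €1,530 = €70,090
Administrative surcharge: 30% of €70,090 = €21,027
Total penalty: €70,090 + €21,027 = €91,117
Minimum €31,590: €91,117 meets the minimum, no increase.

€91,117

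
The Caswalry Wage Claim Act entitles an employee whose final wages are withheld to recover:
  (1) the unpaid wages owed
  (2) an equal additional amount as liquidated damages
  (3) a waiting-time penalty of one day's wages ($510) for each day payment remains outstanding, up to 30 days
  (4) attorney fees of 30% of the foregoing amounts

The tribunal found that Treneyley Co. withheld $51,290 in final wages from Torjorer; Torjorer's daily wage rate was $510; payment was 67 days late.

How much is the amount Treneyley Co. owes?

Liquidated damages (equal amount): $51,290
Penalty days: min(67, 30) = 30
Waiting-time penalty: 30 × $510 = $15,300
Subtotal: $51,290 + $51,290 + $15,300 = $117,880
Attorney fees: 30% of $117,880 = $35,364
Total award: $117,880 + $35,364 = $153,244

Total award: $153,244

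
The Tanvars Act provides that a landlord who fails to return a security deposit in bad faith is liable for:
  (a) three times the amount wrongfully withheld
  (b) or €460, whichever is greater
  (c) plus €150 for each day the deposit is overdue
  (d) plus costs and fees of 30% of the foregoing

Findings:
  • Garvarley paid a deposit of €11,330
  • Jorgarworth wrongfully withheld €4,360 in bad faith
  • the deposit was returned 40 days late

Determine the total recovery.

Trebled: 3 × €4,360 = €13,080
Minimum €460: €13,080 meets the minimum, no increase.
Late-return penalty: 40 × €150 = €6,000
Damages plus late penalty: €13,080 + €6,000 = €19,080
Costs and fees: 30% of €19,080 = €5,724
Total recovery: €19,080 + €5,724 = €24,804

€24,804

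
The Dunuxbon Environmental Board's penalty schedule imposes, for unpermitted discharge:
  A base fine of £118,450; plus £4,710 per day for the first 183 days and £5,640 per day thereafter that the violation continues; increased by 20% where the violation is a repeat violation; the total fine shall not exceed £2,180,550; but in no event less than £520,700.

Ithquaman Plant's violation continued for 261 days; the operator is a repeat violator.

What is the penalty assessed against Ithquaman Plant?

£1,704,360

First 183 days: 183 × £4,710 = £861,930
Remaining days: (261 − 183) × £5,640 = £439,920
Per-day component: £861,930 + £439,920 = £1,301,850
Base plus per-day: £118,450 + £1,301,850 = £1,420,300
Enhancement: 20% of £1,420,300 = £284,060
Enhanced fine: £1,420,300 + £284,060 = £1,704,360
Cap at £2,180,550: £1,704,360 is within the cap, no reduction.
Minimum £520,700: £1,704,360 meets the minimum, no increase.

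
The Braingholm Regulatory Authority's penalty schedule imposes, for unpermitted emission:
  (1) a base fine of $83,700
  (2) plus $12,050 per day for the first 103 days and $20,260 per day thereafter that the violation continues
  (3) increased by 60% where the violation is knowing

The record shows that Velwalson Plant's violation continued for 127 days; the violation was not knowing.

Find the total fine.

First 103 days: 103 × $12,050 = $1,241,150
Remaining days: (127 − 103) × $20,260 = $486,240
Per-day component: $1,241,150 + $486,240 = $1,727,390
Base plus per-day: $83,700 + $1,727,390 = $1,811,090
The violation was not knowing: no 60% increase.

$1,811,090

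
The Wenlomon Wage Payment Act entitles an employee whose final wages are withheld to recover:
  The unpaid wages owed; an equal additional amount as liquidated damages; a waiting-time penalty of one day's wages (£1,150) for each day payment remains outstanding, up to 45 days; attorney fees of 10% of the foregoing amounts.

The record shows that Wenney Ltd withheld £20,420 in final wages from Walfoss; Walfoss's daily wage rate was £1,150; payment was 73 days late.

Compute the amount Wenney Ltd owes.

£101,849

Liquidated damages (equal amount): £20,420
Penalty days: min(73, 45) = 45
Waiting-time penalty: 45 × £1,150 = £51,750
Subtotal: £20,420 + £20,420 + £51,750 = £92,590
Attorney fees: 10% of £92,590 = £9,259
Total award: £92,590 + £9,259 = £101,849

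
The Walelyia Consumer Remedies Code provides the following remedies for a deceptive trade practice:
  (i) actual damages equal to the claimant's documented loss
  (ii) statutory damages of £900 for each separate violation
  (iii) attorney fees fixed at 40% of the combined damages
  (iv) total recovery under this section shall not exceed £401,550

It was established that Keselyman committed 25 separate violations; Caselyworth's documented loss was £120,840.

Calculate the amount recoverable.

£200,676

Statutory damages: 25 × £900 = £22,500
Combined damages: £120,840 + £22,500 = £143,340
Attorney fees: 40% of £143,340 = £57,336
Total before cap: £143,340 + £57,336 = £200,676
Cap at £401,550: £200,676 is within the cap, no reduction.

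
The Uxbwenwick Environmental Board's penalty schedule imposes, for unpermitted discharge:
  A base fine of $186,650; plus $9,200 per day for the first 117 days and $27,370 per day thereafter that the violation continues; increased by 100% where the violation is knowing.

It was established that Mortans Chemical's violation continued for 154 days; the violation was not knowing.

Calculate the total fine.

First 117 days: 117 × $9,200 = $1,076,400
Remaining days: (154 − 117) × $27,370 = $1,012,690
Per-day component: $1,076,400 + $1,012,690 = $2,089,090
Base plus per-day: $186,650 + $2,089,090 = $2,275,740
The violation was not knowing: no 100% increase.

$2,275,740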